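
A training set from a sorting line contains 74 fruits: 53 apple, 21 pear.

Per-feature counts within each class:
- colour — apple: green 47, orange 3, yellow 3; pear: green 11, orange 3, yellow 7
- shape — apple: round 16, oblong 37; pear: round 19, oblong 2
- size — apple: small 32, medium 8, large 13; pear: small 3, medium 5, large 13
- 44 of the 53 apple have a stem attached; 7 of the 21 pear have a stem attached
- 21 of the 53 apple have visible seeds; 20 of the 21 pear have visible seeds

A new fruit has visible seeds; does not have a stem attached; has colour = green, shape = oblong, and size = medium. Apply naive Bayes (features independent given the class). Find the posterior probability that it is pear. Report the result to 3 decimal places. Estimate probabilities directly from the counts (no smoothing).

apple: (53/74) × (47/53) × (37/53) × (8/53) × (9/53) × (21/53) ≈ 0.00450315
pear: (21/74) × (11/21) × (2/21) × (5/21) × (14/21) × (20/21) ≈ 0.00214014
P(pear | x) = 0.00214014 / 0.00664329 ≈ 0.322

0.322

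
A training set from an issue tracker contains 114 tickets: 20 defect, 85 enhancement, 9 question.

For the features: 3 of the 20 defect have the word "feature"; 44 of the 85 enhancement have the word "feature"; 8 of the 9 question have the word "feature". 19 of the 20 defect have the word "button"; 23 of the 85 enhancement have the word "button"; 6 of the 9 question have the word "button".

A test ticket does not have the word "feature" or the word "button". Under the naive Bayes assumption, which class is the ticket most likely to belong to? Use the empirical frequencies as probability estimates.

defect: (20/114) × (17/20) × (1/20) ≈ 0.00745614
enhancement: (85/114) × (41/85) × (62/85) ≈ 0.262332
question: (9/114) × (1/9) × (3/9) ≈ 0.00292398
Highest score → enhancement.

enhancement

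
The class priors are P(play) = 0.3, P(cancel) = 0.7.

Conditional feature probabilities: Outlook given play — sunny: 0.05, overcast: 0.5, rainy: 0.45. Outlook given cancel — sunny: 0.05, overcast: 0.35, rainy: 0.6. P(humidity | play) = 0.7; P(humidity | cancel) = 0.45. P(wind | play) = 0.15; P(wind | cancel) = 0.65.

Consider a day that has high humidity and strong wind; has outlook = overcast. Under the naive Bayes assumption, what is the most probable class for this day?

play: 0.3 × 0.5 × 0.7 × 0.15 = 0.01575
cancel: 0.7 × 0.35 × 0.45 × 0.65 = 0.0716625
Highest score → cancel.

cancel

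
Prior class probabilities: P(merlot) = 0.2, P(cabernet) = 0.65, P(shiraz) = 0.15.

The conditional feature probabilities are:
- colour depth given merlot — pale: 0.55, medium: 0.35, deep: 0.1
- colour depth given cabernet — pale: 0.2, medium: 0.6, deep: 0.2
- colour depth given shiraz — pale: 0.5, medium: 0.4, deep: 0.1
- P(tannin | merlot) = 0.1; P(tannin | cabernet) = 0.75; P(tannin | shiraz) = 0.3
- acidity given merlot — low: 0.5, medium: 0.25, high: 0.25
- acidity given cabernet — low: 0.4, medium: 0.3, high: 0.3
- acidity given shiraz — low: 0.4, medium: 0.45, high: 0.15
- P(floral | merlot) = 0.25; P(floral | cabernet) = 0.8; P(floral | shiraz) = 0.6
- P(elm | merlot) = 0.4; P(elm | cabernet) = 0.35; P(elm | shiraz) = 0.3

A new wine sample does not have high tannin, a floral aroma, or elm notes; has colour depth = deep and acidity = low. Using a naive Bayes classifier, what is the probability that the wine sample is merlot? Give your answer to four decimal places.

merlot: 0.2 × 0.1 × (1−0.1) × 0.5 × (1−0.25) × (1−0.4) = 0.00405
cabernet: 0.65 × 0.2 × (1−0.75) × 0.4 × (1−0.8) × (1−0.35) = 0.00169
shiraz: 0.15 × 0.1 × (1−0.3) × 0.4 × (1−0.6) × (1−0.3) = 0.001176
P(merlot | x) = 0.00405 / 0.006916 ≈ 0.5856

0.5856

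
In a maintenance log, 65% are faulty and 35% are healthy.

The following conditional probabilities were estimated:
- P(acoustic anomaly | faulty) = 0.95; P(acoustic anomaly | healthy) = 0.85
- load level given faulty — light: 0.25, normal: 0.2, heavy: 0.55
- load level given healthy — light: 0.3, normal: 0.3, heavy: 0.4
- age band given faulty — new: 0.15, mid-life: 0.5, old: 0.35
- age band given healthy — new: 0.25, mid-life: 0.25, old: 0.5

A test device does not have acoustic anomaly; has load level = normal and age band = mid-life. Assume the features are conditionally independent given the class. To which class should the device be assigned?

faulty: 0.65 × (1−0.95) × 0.2 × 0.5 = 0.00325
healthy: 0.35 × (1−0.85) × 0.3 × 0.25 = 0.0039375
Highest score → healthy.

healthy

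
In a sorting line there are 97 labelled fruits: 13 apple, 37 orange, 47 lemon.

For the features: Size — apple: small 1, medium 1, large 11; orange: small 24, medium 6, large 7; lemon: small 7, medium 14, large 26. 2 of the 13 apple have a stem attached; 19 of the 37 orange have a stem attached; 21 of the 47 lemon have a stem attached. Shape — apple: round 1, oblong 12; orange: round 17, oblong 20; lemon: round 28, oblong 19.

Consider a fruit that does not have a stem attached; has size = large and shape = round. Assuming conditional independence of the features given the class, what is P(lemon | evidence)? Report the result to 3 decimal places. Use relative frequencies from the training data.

apple: (13/97) × (11/13) × (11/13) × (1/13) ≈ 0.0073812
orange: (37/97) × (7/37) × (18/37) × (17/37) ≈ 0.0161304
lemon: (47/97) × (26/47) × (26/47) × (28/47) ≈ 0.0883359
P(lemon | x) = 0.0883359 / 0.1118475 ≈ 0.790

0.790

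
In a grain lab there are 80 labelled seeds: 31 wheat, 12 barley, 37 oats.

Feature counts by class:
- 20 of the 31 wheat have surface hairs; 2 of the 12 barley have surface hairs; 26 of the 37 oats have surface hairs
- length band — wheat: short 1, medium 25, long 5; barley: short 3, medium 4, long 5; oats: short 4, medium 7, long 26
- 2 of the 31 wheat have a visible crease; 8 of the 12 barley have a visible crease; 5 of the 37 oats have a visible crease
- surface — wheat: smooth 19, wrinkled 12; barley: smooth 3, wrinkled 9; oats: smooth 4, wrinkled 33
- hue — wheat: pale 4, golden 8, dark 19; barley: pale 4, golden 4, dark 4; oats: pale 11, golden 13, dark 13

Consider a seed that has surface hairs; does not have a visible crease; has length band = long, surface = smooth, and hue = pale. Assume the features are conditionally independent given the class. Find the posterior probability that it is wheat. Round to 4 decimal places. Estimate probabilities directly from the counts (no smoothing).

0.3101

wheat: (31/80) × (20/31) × (5/31) × (29/31) × (19/31) × (4/31) ≈ 0.00298315
barley: (12/80) × (2/12) × (5/12) × (4/12) × (3/12) × (4/12) ≈ 0.000289352
oats: (37/80) × (26/37) × (26/37) × (32/37) × (4/37) × (11/37) ≈ 0.00634823
P(wheat | x) = 0.00298315 / 0.009620732 ≈ 0.3101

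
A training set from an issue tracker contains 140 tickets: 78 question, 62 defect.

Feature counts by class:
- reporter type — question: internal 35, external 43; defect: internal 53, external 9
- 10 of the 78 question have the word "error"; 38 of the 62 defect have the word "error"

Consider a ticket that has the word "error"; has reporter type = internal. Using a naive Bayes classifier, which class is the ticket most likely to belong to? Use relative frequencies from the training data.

question: (78/140) × (35/78) × (10/78) ≈ 0.0320513
defect: (62/140) × (53/62) × (38/62) ≈ 0.232028
Highest score → defect.

defect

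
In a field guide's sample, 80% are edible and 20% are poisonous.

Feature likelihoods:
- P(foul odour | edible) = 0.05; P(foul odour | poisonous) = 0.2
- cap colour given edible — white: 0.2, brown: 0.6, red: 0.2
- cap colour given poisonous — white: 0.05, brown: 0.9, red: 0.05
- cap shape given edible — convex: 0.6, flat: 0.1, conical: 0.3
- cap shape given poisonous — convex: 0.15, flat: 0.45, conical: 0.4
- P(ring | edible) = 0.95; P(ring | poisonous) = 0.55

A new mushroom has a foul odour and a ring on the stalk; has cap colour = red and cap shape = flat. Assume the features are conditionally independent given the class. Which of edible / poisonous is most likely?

edible: 0.8 × 0.05 × 0.2 × 0.1 × 0.95 = 0.00076
poisonous: 0.2 × 0.2 × 0.05 × 0.45 × 0.55 = 0.000495
Highest score → edible.

edible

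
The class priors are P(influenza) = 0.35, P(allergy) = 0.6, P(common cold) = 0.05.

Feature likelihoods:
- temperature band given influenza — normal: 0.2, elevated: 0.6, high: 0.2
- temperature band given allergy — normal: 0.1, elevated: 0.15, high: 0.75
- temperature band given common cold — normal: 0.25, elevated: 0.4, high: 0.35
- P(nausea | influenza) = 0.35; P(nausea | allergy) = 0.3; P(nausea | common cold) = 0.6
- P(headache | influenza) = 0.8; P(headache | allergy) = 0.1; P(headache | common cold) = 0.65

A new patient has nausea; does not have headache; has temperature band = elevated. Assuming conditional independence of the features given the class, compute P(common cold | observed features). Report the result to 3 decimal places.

0.097

influenza: 0.35 × 0.6 × 0.35 × (1−0.8) = 0.0147
allergy: 0.6 × 0.15 × 0.3 × (1−0.1) = 0.0243
common cold: 0.05 × 0.4 × 0.6 × (1−0.65) = 0.0042
P(common cold | x) = 0.0042 / 0.0432 ≈ 0.097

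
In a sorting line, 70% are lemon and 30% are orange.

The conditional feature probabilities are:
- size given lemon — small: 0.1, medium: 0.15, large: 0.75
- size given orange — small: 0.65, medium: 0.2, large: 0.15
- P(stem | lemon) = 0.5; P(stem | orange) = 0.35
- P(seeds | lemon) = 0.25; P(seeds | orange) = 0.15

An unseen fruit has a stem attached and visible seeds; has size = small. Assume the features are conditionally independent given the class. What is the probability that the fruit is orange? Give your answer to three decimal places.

lemon: 0.7 × 0.1 × 0.5 × 0.25 = 0.00875
orange: 0.3 × 0.65 × 0.35 × 0.15 = 0.0102375
P(orange | x) = 0.0102375 / 0.0189875 ≈ 0.539

0.539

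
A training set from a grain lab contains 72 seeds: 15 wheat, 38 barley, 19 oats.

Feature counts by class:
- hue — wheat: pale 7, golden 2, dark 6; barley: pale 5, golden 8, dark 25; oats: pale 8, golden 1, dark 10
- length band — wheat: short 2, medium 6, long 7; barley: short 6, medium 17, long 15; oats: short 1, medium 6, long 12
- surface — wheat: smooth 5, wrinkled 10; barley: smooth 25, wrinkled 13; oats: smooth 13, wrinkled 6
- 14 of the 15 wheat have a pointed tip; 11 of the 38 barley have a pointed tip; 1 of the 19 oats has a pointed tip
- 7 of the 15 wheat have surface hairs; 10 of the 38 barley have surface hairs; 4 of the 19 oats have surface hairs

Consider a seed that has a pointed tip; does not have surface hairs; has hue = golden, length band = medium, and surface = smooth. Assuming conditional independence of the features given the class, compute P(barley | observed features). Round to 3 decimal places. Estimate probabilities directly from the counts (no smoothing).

wheat: (15/72) × (2/15) × (6/15) × (5/15) × (14/15) × (8/15) ≈ 0.00184362
barley: (38/72) × (8/38) × (17/38) × (25/38) × (11/38) × (28/38) ≈ 0.0069753
oats: (19/72) × (1/19) × (6/19) × (13/19) × (1/19) × (15/19) ≈ 0.000124692
P(barley | x) = 0.0069753 / 0.008943612 ≈ 0.780

0.780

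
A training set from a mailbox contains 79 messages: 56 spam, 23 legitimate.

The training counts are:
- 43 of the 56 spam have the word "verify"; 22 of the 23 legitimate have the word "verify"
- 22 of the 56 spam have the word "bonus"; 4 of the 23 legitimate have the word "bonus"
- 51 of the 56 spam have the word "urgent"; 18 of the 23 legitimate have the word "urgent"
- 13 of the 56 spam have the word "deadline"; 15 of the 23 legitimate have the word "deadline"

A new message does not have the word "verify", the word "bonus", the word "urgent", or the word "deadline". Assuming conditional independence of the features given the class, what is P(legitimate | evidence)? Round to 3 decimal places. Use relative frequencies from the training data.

spam: (56/79) × (13/56) × (34/56) × (5/56) × (43/56) ≈ 0.00684967
legitimate: (23/79) × (1/23) × (19/23) × (5/23) × (8/23) ≈ 0.000790684
P(legitimate | x) = 0.000790684 / 0.007640354 ≈ 0.103

0.103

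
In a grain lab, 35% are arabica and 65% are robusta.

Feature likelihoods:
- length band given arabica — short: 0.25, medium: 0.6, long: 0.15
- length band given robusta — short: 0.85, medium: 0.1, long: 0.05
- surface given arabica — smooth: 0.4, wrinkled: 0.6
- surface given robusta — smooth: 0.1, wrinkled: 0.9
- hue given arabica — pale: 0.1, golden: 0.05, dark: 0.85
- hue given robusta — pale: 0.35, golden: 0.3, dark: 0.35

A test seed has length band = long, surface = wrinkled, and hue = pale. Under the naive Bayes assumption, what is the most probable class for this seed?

robusta

arabica: 0.35 × 0.15 × 0.6 × 0.1 = 0.00315
robusta: 0.65 × 0.05 × 0.9 × 0.35 = 0.0102375
Highest score → robusta.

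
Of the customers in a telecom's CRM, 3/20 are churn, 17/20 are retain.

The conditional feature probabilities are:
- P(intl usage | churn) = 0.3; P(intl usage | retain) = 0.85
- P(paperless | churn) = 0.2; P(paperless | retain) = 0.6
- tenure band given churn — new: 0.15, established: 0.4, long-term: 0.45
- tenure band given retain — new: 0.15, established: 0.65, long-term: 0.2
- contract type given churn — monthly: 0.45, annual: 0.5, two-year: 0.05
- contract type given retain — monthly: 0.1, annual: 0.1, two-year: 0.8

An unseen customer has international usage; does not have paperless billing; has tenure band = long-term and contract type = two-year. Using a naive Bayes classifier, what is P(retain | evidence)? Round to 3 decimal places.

0.983

churn: 0.15 × 0.3 × (1−0.2) × 0.45 × 0.05 = 0.00081
retain: 0.85 × 0.85 × (1−0.6) × 0.2 × 0.8 = 0.04624
P(retain | x) = 0.04624 / 0.04705 ≈ 0.983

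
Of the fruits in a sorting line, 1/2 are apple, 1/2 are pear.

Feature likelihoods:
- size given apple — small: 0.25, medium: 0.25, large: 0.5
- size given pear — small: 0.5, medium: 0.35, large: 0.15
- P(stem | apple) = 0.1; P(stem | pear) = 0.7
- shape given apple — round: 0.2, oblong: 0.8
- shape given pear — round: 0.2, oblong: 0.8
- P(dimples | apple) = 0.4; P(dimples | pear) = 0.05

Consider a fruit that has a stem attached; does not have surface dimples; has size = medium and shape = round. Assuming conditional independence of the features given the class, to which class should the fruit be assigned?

apple: 0.5 × 0.25 × 0.1 × 0.2 × (1−0.4) = 0.0015
pear: 0.5 × 0.35 × 0.7 × 0.2 × (1−0.05) = 0.023275
Highest score → pear.

pear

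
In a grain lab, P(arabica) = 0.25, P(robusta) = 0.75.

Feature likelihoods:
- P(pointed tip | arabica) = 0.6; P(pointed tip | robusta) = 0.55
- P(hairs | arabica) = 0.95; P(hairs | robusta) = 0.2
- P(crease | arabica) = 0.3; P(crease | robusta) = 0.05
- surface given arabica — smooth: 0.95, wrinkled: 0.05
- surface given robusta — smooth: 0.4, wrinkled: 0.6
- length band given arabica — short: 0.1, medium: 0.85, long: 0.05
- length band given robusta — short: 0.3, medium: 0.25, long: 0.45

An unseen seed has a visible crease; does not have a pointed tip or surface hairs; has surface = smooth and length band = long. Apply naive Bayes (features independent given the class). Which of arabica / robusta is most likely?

arabica: 0.25 × (1−0.6) × (1−0.95) × 0.3 × 0.95 × 0.05 = 0.00007125
robusta: 0.75 × (1−0.55) × (1−0.2) × 0.05 × 0.4 × 0.45 = 0.00243
Highest score → robusta.

robusta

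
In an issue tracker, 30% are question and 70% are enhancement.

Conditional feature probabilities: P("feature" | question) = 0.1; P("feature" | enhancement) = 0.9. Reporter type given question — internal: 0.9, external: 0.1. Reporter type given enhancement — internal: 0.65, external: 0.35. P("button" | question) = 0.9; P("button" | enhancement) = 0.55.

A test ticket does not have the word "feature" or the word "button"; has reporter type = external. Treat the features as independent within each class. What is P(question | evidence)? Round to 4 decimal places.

0.1967

question: 0.3 × (1−0.1) × 0.1 × (1−0.9) = 0.0027
enhancement: 0.7 × (1−0.9) × 0.35 × (1−0.55) = 0.011025
P(question | x) = 0.0027 / 0.013725 ≈ 0.1967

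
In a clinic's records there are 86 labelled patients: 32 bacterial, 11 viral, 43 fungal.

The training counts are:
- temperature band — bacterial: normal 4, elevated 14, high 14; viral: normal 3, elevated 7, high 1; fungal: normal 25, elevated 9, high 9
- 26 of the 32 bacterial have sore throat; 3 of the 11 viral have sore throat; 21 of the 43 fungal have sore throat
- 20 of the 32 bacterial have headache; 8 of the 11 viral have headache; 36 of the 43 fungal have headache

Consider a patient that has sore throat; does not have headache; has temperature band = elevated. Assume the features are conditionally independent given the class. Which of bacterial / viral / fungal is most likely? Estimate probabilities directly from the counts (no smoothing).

bacterial: (32/86) × (14/32) × (26/32) × (12/32) ≈ 0.0496003
viral: (11/86) × (7/11) × (3/11) × (3/11) ≈ 0.0060542
fungal: (43/86) × (9/43) × (21/43) × (7/43) ≈ 0.00832002
Highest score → bacterial.

bacterial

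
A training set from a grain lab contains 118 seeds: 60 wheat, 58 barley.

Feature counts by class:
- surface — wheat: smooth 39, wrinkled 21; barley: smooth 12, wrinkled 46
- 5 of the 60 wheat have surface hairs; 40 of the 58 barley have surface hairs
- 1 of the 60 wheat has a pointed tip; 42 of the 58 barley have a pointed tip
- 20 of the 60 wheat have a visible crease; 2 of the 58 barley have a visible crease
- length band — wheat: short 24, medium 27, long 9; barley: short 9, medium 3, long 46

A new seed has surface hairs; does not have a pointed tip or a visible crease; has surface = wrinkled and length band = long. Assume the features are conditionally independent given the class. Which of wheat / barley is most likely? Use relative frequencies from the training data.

barley

wheat: (60/118) × (21/60) × (5/60) × (59/60) × (40/60) × (9/60) ≈ 0.00145833
barley: (58/118) × (46/58) × (40/58) × (16/58) × (56/58) × (46/58) ≈ 0.0567923
Highest score → barley.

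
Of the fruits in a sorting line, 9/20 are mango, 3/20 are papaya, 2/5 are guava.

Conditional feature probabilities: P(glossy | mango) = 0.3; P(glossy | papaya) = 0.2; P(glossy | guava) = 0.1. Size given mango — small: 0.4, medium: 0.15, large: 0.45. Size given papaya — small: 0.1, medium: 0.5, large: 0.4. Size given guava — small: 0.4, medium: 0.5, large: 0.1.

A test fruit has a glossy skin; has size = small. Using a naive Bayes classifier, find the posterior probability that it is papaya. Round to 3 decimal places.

0.041

mango: 0.45 × 0.3 × 0.4 = 0.054
papaya: 0.15 × 0.2 × 0.1 = 0.003
guava: 0.4 × 0.1 × 0.4 = 0.016
P(papaya | x) = 0.003 / 0.073 ≈ 0.041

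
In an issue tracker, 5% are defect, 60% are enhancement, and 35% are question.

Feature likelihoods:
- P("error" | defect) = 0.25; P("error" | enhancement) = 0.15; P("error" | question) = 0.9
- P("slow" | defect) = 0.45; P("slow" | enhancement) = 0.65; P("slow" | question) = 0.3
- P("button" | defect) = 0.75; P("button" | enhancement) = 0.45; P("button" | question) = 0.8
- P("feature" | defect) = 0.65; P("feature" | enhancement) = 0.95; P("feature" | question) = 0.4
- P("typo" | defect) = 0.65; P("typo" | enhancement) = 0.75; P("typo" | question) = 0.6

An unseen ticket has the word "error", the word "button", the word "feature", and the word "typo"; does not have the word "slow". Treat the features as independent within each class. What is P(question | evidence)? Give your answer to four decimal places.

0.7752

defect: 0.05 × 0.25 × (1−0.45) × 0.75 × 0.65 × 0.65 = 0.002178515625
enhancement: 0.6 × 0.15 × (1−0.65) × 0.45 × 0.95 × 0.75 = 0.0100996875
question: 0.35 × 0.9 × (1−0.3) × 0.8 × 0.4 × 0.6 = 0.042336
P(question | x) = 0.042336 / 0.054614203125 ≈ 0.7752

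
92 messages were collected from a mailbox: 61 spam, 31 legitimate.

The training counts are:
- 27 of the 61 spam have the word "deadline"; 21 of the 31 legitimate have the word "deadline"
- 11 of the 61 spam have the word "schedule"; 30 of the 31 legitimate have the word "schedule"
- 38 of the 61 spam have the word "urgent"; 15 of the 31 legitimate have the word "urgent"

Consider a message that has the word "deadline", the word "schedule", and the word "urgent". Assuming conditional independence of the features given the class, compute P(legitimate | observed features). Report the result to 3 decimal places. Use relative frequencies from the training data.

spam: (61/92) × (27/61) × (11/61) × (38/61) ≈ 0.032968
legitimate: (31/92) × (21/31) × (30/31) × (15/31) ≈ 0.106886
P(legitimate | x) = 0.106886 / 0.139854 ≈ 0.764

0.764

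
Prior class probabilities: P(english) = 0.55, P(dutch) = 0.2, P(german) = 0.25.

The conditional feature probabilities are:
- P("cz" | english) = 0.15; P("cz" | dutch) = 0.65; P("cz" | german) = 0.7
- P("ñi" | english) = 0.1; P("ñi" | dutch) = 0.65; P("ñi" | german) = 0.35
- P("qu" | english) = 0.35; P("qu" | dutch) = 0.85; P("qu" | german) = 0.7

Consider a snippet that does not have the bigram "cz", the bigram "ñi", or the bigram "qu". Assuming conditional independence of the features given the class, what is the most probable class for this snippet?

english

english: 0.55 × (1−0.15) × (1−0.1) × (1−0.35) = 0.2734875
dutch: 0.2 × (1−0.65) × (1−0.65) × (1−0.85) = 0.003675
german: 0.25 × (1−0.7) × (1−0.35) × (1−0.7) = 0.014625
Highest score → english.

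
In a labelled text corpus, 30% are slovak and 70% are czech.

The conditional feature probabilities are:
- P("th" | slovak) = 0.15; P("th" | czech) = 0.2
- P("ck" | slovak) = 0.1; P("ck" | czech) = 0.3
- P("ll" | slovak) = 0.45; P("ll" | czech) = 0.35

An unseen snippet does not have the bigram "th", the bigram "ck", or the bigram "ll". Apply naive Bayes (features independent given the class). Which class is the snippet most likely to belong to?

czech

slovak: 0.3 × (1−0.15) × (1−0.1) × (1−0.45) = 0.126225
czech: 0.7 × (1−0.2) × (1−0.3) × (1−0.35) = 0.2548
Highest score → czech.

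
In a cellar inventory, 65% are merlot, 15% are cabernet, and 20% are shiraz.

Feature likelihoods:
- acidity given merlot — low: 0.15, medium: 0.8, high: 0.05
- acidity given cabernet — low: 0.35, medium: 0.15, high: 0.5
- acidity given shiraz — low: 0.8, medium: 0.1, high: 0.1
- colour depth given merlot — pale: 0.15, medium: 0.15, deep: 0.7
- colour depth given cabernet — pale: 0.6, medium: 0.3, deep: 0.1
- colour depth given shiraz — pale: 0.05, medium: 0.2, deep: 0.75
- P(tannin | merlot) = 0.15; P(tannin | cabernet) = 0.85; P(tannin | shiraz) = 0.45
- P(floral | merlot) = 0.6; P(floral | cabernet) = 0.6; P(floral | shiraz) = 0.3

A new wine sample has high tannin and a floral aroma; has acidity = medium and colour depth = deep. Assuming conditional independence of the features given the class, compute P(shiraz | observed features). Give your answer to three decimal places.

merlot: 0.65 × 0.8 × 0.7 × 0.15 × 0.6 = 0.03276
cabernet: 0.15 × 0.15 × 0.1 × 0.85 × 0.6 = 0.0011475
shiraz: 0.2 × 0.1 × 0.75 × 0.45 × 0.3 = 0.002025
P(shiraz | x) = 0.002025 / 0.0359325 ≈ 0.056

0.056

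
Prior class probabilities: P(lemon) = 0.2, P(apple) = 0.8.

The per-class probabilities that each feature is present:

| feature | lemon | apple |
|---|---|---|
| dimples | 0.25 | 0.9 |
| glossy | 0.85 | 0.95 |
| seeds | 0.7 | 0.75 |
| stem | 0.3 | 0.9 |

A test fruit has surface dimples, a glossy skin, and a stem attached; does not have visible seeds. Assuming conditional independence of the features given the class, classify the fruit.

apple

lemon: 0.2 × 0.25 × 0.85 × (1−0.7) × 0.3 = 0.003825
apple: 0.8 × 0.9 × 0.95 × (1−0.75) × 0.9 = 0.1539
Highest score → apple.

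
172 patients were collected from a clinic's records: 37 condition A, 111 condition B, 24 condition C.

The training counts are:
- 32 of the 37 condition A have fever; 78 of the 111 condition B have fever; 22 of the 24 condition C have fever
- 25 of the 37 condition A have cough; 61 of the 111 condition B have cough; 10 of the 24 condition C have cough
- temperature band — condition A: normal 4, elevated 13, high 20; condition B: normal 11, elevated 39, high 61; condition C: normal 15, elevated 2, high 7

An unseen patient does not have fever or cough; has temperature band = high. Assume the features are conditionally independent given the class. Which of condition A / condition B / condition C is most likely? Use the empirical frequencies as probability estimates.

condition A: (37/172) × (5/37) × (12/37) × (20/37) ≈ 0.00509623
condition B: (111/172) × (33/111) × (50/111) × (61/111) ≈ 0.0474941
condition C: (24/172) × (2/24) × (14/24) × (7/24) ≈ 0.00197836
Highest score → condition B.

condition B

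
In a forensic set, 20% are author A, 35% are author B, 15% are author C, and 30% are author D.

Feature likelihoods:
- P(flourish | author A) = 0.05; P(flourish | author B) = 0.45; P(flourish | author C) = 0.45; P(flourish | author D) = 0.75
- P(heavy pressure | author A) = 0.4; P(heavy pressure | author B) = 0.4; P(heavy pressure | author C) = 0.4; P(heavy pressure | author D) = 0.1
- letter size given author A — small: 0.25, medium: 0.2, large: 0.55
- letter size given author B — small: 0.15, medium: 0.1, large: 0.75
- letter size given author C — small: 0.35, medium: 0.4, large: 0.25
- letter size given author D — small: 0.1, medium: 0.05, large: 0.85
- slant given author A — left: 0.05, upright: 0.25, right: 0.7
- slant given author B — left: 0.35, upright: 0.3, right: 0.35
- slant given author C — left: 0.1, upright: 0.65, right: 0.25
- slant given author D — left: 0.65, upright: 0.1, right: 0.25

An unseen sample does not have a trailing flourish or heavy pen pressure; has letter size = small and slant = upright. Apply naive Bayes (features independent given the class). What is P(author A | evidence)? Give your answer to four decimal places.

author A: 0.2 × (1−0.05) × (1−0.4) × 0.25 × 0.25 = 0.007125
author B: 0.35 × (1−0.45) × (1−0.4) × 0.15 × 0.3 = 0.0051975
author C: 0.15 × (1−0.45) × (1−0.4) × 0.35 × 0.65 = 0.01126125
author D: 0.3 × (1−0.75) × (1−0.1) × 0.1 × 0.1 = 0.000675
P(author A | x) = 0.007125 / 0.02425875 ≈ 0.2937

0.2937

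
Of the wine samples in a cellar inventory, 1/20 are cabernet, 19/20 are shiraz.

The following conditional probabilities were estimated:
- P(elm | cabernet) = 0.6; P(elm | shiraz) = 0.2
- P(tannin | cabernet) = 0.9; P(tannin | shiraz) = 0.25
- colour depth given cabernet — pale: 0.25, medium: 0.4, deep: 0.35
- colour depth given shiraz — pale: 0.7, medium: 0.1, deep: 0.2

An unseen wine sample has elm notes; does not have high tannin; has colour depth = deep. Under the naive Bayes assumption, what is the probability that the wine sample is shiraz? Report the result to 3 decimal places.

0.964

cabernet: 0.05 × 0.6 × (1−0.9) × 0.35 = 0.00105
shiraz: 0.95 × 0.2 × (1−0.25) × 0.2 = 0.0285
P(shiraz | x) = 0.0285 / 0.02955 ≈ 0.964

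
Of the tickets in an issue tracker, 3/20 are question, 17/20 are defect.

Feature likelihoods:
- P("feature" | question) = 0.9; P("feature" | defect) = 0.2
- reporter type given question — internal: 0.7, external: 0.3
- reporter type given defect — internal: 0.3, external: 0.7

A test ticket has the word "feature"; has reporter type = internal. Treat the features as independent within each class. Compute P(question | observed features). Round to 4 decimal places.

0.6495

question: 0.15 × 0.9 × 0.7 = 0.0945
defect: 0.85 × 0.2 × 0.3 = 0.051
P(question | x) = 0.0945 / 0.1455 ≈ 0.6495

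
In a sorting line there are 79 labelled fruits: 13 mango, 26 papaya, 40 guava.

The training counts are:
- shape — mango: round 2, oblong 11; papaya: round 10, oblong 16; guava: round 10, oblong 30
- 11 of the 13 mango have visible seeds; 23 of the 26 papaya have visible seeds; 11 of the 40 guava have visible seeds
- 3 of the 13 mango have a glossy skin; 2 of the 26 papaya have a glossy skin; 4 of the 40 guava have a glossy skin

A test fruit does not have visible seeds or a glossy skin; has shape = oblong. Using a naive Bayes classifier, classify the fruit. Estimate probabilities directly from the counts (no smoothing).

guava

mango: (13/79) × (11/13) × (2/13) × (10/13) ≈ 0.0164782
papaya: (26/79) × (16/26) × (3/26) × (24/26) ≈ 0.0215714
guava: (40/79) × (30/40) × (29/40) × (36/40) ≈ 0.247785
Highest score → guava.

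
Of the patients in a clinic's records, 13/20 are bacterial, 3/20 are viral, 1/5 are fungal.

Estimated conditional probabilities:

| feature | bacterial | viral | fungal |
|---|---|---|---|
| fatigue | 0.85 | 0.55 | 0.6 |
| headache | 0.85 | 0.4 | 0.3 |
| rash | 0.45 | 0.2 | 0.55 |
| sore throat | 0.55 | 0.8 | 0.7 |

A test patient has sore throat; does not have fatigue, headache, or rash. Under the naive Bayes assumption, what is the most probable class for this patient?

bacterial: 0.65 × (1−0.85) × (1−0.85) × (1−0.45) × 0.55 = 0.0044240625
viral: 0.15 × (1−0.55) × (1−0.4) × (1−0.2) × 0.8 = 0.02592
fungal: 0.2 × (1−0.6) × (1−0.3) × (1−0.55) × 0.7 = 0.01764
Highest score → viral.

viral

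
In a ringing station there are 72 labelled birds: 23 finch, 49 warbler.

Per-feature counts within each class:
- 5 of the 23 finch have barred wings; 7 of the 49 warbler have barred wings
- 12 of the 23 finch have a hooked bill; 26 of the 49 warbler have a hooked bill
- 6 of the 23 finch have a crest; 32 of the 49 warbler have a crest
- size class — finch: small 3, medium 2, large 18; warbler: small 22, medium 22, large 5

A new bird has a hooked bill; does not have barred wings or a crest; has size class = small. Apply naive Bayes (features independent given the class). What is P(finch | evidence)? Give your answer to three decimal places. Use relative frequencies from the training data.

finch: (23/72) × (18/23) × (12/23) × (17/23) × (3/23) ≈ 0.012575
warbler: (49/72) × (42/49) × (26/49) × (17/49) × (22/49) ≈ 0.048214
P(finch | x) = 0.012575 / 0.060789 ≈ 0.207

0.207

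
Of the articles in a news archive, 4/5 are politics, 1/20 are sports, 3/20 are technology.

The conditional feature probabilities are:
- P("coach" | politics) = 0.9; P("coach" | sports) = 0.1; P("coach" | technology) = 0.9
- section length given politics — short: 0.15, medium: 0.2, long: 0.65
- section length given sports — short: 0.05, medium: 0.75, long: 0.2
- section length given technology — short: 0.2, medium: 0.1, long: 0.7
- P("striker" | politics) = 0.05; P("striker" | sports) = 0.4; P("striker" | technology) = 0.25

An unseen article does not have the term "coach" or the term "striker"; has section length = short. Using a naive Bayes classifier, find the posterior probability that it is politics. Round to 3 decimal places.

politics: 0.8 × (1−0.9) × 0.15 × (1−0.05) = 0.0114
sports: 0.05 × (1−0.1) × 0.05 × (1−0.4) = 0.00135
technology: 0.15 × (1−0.9) × 0.2 × (1−0.25) = 0.00225
P(politics | x) = 0.0114 / 0.015 ≈ 0.760

0.760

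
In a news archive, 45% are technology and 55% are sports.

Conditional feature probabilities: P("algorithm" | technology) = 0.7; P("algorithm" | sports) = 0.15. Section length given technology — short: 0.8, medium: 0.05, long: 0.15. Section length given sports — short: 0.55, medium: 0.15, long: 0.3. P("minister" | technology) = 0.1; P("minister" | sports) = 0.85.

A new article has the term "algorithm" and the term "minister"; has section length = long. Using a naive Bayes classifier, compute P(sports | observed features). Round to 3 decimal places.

technology: 0.45 × 0.7 × 0.15 × 0.1 = 0.004725
sports: 0.55 × 0.15 × 0.3 × 0.85 = 0.0210375
P(sports | x) = 0.0210375 / 0.0257625 ≈ 0.817

0.817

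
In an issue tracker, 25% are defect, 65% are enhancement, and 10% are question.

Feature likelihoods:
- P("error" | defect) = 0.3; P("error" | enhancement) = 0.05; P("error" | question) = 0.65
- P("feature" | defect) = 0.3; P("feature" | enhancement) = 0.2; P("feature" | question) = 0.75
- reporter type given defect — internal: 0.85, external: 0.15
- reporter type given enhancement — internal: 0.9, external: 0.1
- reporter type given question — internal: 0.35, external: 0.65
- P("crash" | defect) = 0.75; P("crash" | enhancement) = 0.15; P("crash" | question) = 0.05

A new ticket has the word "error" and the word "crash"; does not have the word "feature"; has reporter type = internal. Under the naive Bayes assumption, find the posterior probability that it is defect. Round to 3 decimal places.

defect: 0.25 × 0.3 × (1−0.3) × 0.85 × 0.75 = 0.03346875
enhancement: 0.65 × 0.05 × (1−0.2) × 0.9 × 0.15 = 0.00351
question: 0.1 × 0.65 × (1−0.75) × 0.35 × 0.05 = 0.000284375
P(defect | x) = 0.03346875 / 0.037263125 ≈ 0.898

0.898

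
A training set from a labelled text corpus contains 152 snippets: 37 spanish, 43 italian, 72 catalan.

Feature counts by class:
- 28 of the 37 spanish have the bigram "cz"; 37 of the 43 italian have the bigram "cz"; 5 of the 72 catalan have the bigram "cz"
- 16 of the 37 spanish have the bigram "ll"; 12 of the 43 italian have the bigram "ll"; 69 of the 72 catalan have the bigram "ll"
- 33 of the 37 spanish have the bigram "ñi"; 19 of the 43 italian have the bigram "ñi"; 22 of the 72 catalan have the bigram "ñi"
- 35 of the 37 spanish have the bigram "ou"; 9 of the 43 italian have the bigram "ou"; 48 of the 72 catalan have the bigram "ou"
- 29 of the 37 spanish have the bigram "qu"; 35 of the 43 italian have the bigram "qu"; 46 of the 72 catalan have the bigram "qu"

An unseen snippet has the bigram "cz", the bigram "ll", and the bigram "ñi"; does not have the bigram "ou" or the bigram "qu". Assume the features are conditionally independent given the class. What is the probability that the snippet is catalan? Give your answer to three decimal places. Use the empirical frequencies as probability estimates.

spanish: (37/152) × (28/37) × (16/37) × (33/37) × (2/37) × (8/37) ≈ 0.000830351
italian: (43/152) × (37/43) × (12/43) × (19/43) × (34/43) × (8/43) ≈ 0.00441558
catalan: (72/152) × (5/72) × (69/72) × (22/72) × (24/72) × (26/72) ≈ 0.00115945
P(catalan | x) = 0.00115945 / 0.006405381 ≈ 0.181

0.181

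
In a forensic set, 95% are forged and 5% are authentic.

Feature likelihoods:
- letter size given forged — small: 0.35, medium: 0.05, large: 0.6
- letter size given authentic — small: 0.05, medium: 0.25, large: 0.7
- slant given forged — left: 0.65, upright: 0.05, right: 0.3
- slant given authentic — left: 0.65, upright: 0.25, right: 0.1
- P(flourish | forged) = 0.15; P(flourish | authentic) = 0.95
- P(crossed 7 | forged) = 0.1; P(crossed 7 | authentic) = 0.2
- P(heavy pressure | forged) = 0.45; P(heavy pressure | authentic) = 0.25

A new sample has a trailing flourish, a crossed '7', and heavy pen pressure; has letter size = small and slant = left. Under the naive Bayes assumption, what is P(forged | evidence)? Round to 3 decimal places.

0.950

forged: 0.95 × 0.35 × 0.65 × 0.15 × 0.1 × 0.45 = 0.00145884375
authentic: 0.05 × 0.05 × 0.65 × 0.95 × 0.2 × 0.25 = 0.0000771875
P(forged | x) = 0.00145884375 / 0.00153603125 ≈ 0.950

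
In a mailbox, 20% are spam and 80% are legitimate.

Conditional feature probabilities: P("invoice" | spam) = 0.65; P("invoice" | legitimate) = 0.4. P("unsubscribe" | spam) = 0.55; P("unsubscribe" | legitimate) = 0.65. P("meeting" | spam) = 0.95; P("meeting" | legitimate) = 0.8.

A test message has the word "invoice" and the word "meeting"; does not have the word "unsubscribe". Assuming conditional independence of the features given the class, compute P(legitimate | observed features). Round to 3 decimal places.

spam: 0.2 × 0.65 × (1−0.55) × 0.95 = 0.055575
legitimate: 0.8 × 0.4 × (1−0.65) × 0.8 = 0.0896
P(legitimate | x) = 0.0896 / 0.145175 ≈ 0.617

0.617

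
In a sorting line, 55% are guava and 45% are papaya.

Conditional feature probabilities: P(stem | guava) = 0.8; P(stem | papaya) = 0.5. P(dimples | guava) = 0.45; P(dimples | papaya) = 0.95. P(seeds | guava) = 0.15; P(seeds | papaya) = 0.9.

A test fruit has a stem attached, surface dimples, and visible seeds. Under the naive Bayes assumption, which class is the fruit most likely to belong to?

guava: 0.55 × 0.8 × 0.45 × 0.15 = 0.0297
papaya: 0.45 × 0.5 × 0.95 × 0.9 = 0.192375
Highest score → papaya.

papaya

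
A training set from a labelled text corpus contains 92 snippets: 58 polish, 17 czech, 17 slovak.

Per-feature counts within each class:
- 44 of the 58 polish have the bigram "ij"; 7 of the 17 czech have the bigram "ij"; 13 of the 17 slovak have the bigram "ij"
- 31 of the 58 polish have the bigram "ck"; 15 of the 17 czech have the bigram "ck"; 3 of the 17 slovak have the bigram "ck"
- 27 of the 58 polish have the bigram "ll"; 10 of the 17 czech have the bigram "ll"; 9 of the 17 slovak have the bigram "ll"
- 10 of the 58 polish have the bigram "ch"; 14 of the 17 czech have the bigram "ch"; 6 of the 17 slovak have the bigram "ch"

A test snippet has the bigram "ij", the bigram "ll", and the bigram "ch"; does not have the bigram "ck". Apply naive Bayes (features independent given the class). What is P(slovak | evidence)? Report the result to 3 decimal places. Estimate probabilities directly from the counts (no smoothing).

0.495

polish: (58/92) × (44/58) × (27/58) × (27/58) × (10/58) ≈ 0.0178693
czech: (17/92) × (7/17) × (2/17) × (10/17) × (14/17) ≈ 0.00433632
slovak: (17/92) × (13/17) × (14/17) × (9/17) × (6/17) ≈ 0.0217436
P(slovak | x) = 0.0217436 / 0.04394922 ≈ 0.495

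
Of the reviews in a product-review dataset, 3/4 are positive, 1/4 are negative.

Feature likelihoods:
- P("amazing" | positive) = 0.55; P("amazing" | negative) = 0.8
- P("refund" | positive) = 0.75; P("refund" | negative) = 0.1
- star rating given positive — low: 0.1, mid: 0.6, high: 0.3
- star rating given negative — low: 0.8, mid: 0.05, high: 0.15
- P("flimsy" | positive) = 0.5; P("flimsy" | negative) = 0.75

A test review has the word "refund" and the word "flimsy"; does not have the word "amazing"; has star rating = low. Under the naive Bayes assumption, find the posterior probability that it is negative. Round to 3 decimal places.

positive: 0.75 × (1−0.55) × 0.75 × 0.1 × 0.5 = 0.01265625
negative: 0.25 × (1−0.8) × 0.1 × 0.8 × 0.75 = 0.003
P(negative | x) = 0.003 / 0.01565625 ≈ 0.192

0.192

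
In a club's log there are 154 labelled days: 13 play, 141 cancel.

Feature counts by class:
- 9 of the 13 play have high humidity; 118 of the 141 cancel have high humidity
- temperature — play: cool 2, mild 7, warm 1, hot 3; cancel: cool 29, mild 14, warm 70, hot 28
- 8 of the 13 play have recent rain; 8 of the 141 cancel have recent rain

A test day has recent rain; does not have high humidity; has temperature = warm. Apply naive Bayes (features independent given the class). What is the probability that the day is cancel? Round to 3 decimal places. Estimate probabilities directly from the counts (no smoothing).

play: (13/154) × (4/13) × (1/13) × (8/13) ≈ 0.00122954
cancel: (141/154) × (23/141) × (70/141) × (8/141) ≈ 0.00420685
P(cancel | x) = 0.00420685 / 0.00543639 ≈ 0.774

0.774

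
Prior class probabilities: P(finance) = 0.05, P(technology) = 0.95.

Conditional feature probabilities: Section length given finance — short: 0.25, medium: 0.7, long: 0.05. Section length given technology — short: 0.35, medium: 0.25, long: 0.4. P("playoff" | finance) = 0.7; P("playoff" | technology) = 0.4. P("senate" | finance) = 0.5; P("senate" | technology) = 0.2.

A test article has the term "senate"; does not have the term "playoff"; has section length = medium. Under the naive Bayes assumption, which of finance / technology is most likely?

finance: 0.05 × 0.7 × (1−0.7) × 0.5 = 0.00525
technology: 0.95 × 0.25 × (1−0.4) × 0.2 = 0.0285
Highest score → technology.

technology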